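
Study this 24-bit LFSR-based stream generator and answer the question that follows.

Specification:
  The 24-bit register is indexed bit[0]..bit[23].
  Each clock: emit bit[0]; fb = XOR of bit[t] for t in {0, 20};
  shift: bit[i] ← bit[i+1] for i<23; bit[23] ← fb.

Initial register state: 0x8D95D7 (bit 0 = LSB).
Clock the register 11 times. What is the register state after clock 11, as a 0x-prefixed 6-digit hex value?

reg_0 = 0x8D95D7
clock 1: out=1, reg = 0xC6CAEB
clock 2: out=1, reg = 0xE36575
clock 3: out=1, reg = 0xF1B2BA
clock 4: out=0, reg = 0xF8D95D
clock 5: out=1, reg = 0x7C6CAE
clock 6: out=0, reg = 0xBE3657
clock 7: out=1, reg = 0x5F1B2B
clock 8: out=1, reg = 0x2F8D95
clock 9: out=1, reg = 0x97C6CA
clock 10: out=0, reg = 0xCBE365
clock 11: out=1, reg = 0xE5F1B2

0xE5F1B2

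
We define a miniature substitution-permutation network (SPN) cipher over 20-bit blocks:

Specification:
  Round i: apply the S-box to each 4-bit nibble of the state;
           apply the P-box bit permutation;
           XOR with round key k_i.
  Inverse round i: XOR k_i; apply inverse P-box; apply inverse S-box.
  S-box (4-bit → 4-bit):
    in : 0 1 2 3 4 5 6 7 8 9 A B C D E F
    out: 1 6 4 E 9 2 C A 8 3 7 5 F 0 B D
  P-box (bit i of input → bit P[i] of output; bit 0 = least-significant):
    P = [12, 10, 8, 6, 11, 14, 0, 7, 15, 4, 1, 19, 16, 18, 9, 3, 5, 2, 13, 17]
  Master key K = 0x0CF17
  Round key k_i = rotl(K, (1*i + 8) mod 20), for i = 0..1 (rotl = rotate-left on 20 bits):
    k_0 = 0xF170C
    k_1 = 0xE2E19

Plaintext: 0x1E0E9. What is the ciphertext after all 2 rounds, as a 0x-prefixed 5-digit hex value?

s_0 = plaintext = 0x1E0E9
s_1 = Round(s_0, k_0) = 0xAEB80
s_2 = Round(s_1, k_1) = 0xB9EB7

0xB9EB7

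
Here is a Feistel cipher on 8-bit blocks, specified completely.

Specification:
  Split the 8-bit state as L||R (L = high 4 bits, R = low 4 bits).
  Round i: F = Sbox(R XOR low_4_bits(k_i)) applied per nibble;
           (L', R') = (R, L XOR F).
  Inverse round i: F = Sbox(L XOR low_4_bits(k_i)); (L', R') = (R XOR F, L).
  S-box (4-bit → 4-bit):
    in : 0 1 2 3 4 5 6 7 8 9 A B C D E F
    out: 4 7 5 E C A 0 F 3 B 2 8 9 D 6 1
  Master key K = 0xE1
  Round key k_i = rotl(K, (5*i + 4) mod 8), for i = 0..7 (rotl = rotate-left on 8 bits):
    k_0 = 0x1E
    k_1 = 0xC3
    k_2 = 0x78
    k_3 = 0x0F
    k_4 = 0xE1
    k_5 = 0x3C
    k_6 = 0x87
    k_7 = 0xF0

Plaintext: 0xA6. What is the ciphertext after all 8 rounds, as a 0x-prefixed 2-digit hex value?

s_0 = plaintext = 0xA6
s_1 = Round(s_0, k_0) = 0x69
s_2 = Round(s_1, k_1) = 0x94
s_3 = Round(s_2, k_2) = 0x40
s_4 = Round(s_3, k_3) = 0x05
s_5 = Round(s_4, k_4) = 0x5C
s_6 = Round(s_5, k_5) = 0xC1
s_7 = Round(s_6, k_6) = 0x1C
s_8 = Round(s_7, k_7) = 0xC8

0xC8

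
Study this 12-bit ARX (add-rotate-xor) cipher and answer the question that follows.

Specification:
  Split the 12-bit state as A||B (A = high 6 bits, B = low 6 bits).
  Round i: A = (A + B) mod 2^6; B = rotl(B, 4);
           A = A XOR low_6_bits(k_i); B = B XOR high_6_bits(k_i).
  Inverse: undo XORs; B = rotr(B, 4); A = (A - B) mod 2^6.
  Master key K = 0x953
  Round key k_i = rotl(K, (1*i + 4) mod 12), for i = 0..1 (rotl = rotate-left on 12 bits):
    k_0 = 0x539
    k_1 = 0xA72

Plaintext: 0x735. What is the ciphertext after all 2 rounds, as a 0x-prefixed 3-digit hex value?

s_0 = plaintext = 0x735
s_1 = Round(s_0, k_0) = 0xA09
s_2 = Round(s_1, k_1) = 0x0FB

0x0FB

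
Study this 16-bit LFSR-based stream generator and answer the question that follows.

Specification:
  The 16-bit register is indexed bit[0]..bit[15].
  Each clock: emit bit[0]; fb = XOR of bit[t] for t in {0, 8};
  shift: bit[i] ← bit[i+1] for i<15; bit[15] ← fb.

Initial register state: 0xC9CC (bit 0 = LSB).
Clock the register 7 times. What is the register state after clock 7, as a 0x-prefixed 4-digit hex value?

reg_0 = 0xC9CC
clock 1: out=0, reg = 0xE4E6
clock 2: out=0, reg = 0x7273
clock 3: out=1, reg = 0xB939
clock 4: out=1, reg = 0x5C9C
clock 5: out=0, reg = 0x2E4E
clock 6: out=0, reg = 0x1727
clock 7: out=1, reg = 0x0B93

0x0B93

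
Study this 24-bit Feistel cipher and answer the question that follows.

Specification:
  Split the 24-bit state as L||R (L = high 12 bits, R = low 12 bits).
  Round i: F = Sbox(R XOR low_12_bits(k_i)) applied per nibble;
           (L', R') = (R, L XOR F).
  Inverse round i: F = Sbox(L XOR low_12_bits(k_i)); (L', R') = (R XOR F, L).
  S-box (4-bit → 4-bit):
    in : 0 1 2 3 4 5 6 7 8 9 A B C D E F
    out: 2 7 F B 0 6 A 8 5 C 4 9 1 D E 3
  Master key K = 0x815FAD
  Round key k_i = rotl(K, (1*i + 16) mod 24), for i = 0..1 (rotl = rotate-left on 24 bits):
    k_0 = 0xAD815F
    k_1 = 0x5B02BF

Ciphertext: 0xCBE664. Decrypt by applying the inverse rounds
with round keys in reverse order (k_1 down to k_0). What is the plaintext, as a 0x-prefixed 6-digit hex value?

s_0 = ciphertext = 0xCBE664
s_1 = InvRound(s_0, k_1) = 0x843CBE
s_2 = InvRound(s_1, k_0) = 0x0CF843

0x0CF843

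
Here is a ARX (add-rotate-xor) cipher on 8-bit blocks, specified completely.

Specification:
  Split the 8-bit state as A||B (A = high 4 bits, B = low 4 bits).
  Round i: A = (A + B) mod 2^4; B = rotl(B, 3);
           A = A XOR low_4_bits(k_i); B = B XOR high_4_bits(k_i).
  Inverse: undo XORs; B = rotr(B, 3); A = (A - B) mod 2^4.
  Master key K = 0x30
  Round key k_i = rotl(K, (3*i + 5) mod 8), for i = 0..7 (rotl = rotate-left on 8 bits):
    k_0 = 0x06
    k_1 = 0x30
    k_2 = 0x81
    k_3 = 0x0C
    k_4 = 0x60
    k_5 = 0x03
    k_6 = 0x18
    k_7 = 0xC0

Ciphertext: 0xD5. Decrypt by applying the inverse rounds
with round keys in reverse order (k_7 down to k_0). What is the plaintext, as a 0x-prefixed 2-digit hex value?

s_0 = ciphertext = 0xD5
s_1 = InvRound(s_0, k_7) = 0xA3
s_2 = InvRound(s_1, k_6) = 0xE4
s_3 = InvRound(s_2, k_5) = 0x58
s_4 = InvRound(s_3, k_4) = 0x8D
s_5 = InvRound(s_4, k_3) = 0x9B
s_6 = InvRound(s_5, k_2) = 0x26
s_7 = InvRound(s_6, k_1) = 0x8A
s_8 = InvRound(s_7, k_0) = 0x95

0x95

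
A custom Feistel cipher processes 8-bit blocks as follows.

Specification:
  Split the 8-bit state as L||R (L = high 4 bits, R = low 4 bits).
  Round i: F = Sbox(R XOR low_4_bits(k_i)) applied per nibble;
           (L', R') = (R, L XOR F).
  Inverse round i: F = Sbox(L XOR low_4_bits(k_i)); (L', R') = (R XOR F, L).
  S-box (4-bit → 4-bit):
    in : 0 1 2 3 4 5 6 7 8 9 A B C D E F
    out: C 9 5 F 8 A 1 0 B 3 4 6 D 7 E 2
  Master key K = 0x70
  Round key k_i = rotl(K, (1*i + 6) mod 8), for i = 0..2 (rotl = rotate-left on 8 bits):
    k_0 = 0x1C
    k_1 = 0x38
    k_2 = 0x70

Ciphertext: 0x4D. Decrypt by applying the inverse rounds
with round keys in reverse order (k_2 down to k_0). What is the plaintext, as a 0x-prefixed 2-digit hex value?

s_0 = ciphertext = 0x4D
s_1 = InvRound(s_0, k_2) = 0x54
s_2 = InvRound(s_1, k_1) = 0x35
s_3 = InvRound(s_2, k_0) = 0x73

0x73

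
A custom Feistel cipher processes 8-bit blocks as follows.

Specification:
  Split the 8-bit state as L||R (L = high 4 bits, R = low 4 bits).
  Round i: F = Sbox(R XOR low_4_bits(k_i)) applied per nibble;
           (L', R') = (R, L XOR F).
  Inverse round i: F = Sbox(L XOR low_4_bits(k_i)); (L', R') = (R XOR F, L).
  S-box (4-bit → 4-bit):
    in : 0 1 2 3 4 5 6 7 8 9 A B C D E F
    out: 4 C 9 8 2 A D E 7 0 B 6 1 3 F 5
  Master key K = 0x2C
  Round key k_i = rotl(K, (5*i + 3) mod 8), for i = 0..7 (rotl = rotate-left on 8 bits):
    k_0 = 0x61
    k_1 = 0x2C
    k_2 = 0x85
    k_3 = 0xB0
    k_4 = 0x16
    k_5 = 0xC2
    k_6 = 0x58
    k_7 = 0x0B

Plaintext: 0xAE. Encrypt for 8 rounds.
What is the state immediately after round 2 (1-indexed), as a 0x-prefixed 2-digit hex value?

s_0 = plaintext = 0xAE
s_1 = Round(s_0, k_0) = 0xEF
s_2 = Round(s_1, k_1) = 0xF6
s_3 = Round(s_2, k_2) = 0x67
s_4 = Round(s_3, k_3) = 0x78
s_5 = Round(s_4, k_4) = 0x88
s_6 = Round(s_5, k_5) = 0x83
s_7 = Round(s_6, k_6) = 0x3E
s_8 = Round(s_7, k_7) = 0xE9

0xF6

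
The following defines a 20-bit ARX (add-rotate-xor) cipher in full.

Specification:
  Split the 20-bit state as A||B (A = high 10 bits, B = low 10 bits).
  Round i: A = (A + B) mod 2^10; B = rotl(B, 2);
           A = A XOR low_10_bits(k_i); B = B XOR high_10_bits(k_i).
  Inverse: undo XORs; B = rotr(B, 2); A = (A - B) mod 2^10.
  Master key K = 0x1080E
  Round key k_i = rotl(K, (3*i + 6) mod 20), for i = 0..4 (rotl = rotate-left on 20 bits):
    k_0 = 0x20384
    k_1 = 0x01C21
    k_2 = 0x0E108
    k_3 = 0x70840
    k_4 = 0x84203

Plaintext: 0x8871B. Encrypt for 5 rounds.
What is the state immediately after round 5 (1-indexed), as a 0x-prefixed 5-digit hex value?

0x7FC62

s_0 = plaintext = 0x8871B
s_1 = Round(s_0, k_0) = 0xAE0EF
s_2 = Round(s_1, k_1) = 0xE1BBB
s_3 = Round(s_2, k_2) = 0x926D7
s_4 = Round(s_3, k_3) = 0x5829C
s_5 = Round(s_4, k_4) = 0x7FC62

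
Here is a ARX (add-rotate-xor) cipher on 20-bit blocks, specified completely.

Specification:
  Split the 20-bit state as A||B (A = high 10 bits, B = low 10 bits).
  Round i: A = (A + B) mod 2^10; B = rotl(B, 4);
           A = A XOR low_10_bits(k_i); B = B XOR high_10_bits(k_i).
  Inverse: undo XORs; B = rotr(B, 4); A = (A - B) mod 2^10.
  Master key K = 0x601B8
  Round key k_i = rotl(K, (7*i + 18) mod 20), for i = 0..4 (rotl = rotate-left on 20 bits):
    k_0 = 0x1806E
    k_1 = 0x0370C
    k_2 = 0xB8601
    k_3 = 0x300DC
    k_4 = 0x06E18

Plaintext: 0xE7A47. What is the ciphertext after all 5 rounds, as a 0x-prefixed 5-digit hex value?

0xDEFD5

s_0 = plaintext = 0xE7A47
s_1 = Round(s_0, k_0) = 0x62C19
s_2 = Round(s_1, k_1) = 0xAA19D
s_3 = Round(s_2, k_2) = 0x91337
s_4 = Round(s_3, k_3) = 0x69FBC
s_5 = Round(s_4, k_4) = 0xDEFD5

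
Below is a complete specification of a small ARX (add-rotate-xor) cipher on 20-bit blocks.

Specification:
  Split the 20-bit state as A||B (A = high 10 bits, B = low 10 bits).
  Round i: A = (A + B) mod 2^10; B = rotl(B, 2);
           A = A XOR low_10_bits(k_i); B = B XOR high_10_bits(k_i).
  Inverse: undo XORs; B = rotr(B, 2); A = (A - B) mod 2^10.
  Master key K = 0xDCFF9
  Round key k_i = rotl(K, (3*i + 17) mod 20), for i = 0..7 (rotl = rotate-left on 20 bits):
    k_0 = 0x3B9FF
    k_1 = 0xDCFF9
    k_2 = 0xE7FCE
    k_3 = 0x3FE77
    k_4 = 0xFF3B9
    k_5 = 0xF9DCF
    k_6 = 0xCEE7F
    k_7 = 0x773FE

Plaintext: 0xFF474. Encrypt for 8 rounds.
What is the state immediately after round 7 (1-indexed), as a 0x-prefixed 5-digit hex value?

s_0 = plaintext = 0xFF474
s_1 = Round(s_0, k_0) = 0x6393E
s_2 = Round(s_1, k_1) = 0x4D78A
s_3 = Round(s_2, k_2) = 0xDC5B4
s_4 = Round(s_3, k_3) = 0xD4A2E
s_5 = Round(s_4, k_4) = 0x8E746
s_6 = Round(s_5, k_5) = 0x2C2FC
s_7 = Round(s_6, k_6) = 0x74CC9
s_8 = Round(s_7, k_7) = 0x58AF8

0x74CC9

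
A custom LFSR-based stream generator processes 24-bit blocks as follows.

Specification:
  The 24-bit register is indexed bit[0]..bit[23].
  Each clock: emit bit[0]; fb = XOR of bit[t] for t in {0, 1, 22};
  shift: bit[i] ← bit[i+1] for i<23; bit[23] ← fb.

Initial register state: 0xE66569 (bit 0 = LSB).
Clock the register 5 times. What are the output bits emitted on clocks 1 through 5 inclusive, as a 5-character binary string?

reg_0 = 0xE66569
clock 1: out=1, reg = 0x7332B4
clock 2: out=0, reg = 0xB9995A
clock 3: out=0, reg = 0xDCCCAD
clock 4: out=1, reg = 0x6E6656
clock 5: out=0, reg = 0x37332B

10010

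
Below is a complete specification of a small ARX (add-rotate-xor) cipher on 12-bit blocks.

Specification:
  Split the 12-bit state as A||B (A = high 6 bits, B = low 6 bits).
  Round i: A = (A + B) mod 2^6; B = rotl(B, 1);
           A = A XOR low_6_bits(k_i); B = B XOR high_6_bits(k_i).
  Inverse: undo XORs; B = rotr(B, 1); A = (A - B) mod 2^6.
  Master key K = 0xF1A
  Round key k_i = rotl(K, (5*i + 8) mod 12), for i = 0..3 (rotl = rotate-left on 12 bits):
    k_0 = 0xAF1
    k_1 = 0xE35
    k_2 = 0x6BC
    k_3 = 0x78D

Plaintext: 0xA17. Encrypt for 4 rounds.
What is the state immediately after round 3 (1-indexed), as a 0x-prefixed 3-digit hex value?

0x93F

s_0 = plaintext = 0xA17
s_1 = Round(s_0, k_0) = 0x385
s_2 = Round(s_1, k_1) = 0x9B2
s_3 = Round(s_2, k_2) = 0x93F
s_4 = Round(s_3, k_3) = 0xBA1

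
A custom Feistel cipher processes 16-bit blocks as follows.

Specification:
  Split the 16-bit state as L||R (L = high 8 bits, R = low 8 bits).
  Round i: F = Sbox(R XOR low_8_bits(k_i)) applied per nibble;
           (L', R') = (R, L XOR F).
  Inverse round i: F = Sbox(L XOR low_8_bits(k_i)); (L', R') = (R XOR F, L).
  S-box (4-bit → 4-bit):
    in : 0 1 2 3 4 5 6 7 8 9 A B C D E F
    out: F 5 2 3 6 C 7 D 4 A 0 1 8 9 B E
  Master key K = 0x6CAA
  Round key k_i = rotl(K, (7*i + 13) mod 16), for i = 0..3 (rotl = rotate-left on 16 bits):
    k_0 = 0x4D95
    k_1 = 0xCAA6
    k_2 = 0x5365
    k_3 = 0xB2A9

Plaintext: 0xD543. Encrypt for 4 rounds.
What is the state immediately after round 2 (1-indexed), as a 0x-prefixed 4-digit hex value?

0x42F5

s_0 = plaintext = 0xD543
s_1 = Round(s_0, k_0) = 0x4342
s_2 = Round(s_1, k_1) = 0x42F5
s_3 = Round(s_2, k_2) = 0xF5ED
s_4 = Round(s_3, k_3) = 0xED93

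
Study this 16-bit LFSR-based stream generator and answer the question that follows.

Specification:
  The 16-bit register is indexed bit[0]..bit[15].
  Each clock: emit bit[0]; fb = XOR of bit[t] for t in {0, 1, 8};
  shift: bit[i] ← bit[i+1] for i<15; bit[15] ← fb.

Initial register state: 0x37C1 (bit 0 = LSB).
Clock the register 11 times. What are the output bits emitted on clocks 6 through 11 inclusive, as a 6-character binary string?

reg_0 = 0x37C1
clock 1: out=1, reg = 0x1BE0
clock 2: out=0, reg = 0x8DF0
clock 3: out=0, reg = 0xC6F8
clock 4: out=0, reg = 0x637C
clock 5: out=0, reg = 0xB1BE
clock 6: out=0, reg = 0x58DF
clock 7: out=1, reg = 0x2C6F
clock 8: out=1, reg = 0x1637
clock 9: out=1, reg = 0x0B1B
clock 10: out=1, reg = 0x858D
clock 11: out=1, reg = 0x42C6

011111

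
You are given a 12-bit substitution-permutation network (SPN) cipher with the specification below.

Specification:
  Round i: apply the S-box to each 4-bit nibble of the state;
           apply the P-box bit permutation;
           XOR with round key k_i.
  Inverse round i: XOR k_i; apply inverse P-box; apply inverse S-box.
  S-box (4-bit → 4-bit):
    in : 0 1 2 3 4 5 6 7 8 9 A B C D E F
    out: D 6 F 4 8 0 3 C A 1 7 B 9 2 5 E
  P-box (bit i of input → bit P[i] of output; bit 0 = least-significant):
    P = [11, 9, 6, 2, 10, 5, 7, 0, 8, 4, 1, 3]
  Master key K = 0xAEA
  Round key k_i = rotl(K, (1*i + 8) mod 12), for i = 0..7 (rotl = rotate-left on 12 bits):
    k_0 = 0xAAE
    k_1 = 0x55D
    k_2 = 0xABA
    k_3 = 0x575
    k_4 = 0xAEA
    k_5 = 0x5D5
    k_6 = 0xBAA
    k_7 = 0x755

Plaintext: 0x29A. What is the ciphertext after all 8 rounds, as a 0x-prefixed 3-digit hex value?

0x42F

s_0 = plaintext = 0x29A
s_1 = Round(s_0, k_0) = 0x5F4
s_2 = Round(s_1, k_1) = 0x5F8
s_3 = Round(s_2, k_2) = 0x81F
s_4 = Round(s_3, k_3) = 0x789
s_5 = Round(s_4, k_4) = 0x2C1
s_6 = Round(s_5, k_5) = 0x28E
s_7 = Round(s_6, k_6) = 0x2D1
s_8 = Round(s_7, k_7) = 0x42F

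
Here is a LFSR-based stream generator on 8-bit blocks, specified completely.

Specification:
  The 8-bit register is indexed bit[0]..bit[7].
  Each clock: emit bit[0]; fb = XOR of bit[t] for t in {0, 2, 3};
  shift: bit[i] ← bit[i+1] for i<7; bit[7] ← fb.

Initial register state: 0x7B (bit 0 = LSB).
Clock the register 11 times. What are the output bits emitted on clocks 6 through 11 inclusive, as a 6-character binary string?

reg_0 = 0x7B
clock 1: out=1, reg = 0x3D
clock 2: out=1, reg = 0x9E
clock 3: out=0, reg = 0x4F
clock 4: out=1, reg = 0xA7
clock 5: out=1, reg = 0x53
clock 6: out=1, reg = 0xA9
clock 7: out=1, reg = 0x54
clock 8: out=0, reg = 0xAA
clock 9: out=0, reg = 0xD5
clock 10: out=1, reg = 0x6A
clock 11: out=0, reg = 0xB5

110010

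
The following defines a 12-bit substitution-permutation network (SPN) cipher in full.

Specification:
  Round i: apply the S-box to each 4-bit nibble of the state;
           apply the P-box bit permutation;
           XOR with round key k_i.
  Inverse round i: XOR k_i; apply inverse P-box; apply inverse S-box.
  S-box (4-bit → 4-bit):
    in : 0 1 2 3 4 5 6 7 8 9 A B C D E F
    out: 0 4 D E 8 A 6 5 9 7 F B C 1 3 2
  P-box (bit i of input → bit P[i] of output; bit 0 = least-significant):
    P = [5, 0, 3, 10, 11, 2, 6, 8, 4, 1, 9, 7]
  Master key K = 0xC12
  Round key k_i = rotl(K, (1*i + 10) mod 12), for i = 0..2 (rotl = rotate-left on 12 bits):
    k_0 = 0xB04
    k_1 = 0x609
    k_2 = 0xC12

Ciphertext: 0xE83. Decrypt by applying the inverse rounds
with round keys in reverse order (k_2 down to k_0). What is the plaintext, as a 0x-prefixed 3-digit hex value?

0x818

s_0 = ciphertext = 0xE83
s_1 = InvRound(s_0, k_2) = 0x20F
s_2 = InvRound(s_1, k_1) = 0xFF4
s_3 = InvRound(s_2, k_0) = 0x818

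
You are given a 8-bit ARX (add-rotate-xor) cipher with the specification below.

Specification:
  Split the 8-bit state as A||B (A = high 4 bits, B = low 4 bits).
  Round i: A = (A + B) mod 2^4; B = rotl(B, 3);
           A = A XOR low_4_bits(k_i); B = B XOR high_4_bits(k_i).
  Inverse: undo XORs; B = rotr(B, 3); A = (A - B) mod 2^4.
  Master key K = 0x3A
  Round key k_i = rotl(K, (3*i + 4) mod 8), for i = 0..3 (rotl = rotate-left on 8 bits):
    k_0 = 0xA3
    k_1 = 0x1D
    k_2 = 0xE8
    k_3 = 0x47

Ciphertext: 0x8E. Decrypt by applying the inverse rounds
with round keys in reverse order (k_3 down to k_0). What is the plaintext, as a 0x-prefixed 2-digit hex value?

0xDC

s_0 = ciphertext = 0x8E
s_1 = InvRound(s_0, k_3) = 0xA5
s_2 = InvRound(s_1, k_2) = 0xB7
s_3 = InvRound(s_2, k_1) = 0xAC
s_4 = InvRound(s_3, k_0) = 0xDC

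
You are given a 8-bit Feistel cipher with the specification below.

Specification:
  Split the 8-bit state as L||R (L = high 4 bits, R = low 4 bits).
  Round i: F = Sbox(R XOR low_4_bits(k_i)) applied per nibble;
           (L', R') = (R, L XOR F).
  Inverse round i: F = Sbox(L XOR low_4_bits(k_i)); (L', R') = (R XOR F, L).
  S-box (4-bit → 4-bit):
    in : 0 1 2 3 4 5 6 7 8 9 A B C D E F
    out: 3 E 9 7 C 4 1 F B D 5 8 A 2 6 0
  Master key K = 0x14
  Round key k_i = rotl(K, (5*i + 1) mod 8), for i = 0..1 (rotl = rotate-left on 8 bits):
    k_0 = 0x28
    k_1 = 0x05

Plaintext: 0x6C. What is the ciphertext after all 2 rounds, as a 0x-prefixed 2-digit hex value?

s_0 = plaintext = 0x6C
s_1 = Round(s_0, k_0) = 0xCA
s_2 = Round(s_1, k_1) = 0xAC

0xAC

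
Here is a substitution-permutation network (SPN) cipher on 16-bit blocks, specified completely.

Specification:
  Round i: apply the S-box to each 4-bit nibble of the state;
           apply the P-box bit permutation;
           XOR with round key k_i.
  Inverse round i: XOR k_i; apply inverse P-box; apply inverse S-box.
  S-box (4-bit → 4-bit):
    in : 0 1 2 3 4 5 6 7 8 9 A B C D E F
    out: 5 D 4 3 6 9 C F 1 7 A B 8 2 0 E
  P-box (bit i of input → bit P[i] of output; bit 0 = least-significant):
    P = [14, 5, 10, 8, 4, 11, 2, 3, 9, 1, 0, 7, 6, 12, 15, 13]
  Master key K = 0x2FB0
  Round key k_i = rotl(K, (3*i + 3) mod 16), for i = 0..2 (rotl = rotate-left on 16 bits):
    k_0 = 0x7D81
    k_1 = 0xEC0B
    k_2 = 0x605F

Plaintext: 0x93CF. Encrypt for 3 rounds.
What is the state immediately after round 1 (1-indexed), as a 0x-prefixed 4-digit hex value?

0xEAEB

s_0 = plaintext = 0x93CF
s_1 = Round(s_0, k_0) = 0xEAEB
s_2 = Round(s_1, k_1) = 0xADA9
s_3 = Round(s_2, k_2) = 0x1C75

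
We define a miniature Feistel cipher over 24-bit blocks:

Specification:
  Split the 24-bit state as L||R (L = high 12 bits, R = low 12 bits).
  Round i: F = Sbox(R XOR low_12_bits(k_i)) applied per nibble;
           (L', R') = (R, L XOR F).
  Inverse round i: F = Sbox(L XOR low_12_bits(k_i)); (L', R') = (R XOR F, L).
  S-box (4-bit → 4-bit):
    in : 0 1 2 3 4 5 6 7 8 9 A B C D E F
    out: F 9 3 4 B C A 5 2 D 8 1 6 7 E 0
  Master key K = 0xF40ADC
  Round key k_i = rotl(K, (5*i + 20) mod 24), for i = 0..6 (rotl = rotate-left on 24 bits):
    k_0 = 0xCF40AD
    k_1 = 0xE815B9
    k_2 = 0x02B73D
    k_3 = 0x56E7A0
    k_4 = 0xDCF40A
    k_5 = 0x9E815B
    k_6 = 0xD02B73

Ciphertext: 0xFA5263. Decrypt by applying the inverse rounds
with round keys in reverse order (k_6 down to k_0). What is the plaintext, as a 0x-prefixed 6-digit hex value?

0x7E09A3

s_0 = ciphertext = 0xFA5263
s_1 = InvRound(s_0, k_6) = 0x919FA5
s_2 = InvRound(s_1, k_5) = 0xD16919
s_3 = InvRound(s_2, k_4) = 0x48FD16
s_4 = InvRound(s_3, k_3) = 0x92648F
s_5 = InvRound(s_4, k_2) = 0xA1E926
s_6 = InvRound(s_5, k_1) = 0x9A3A1E
s_7 = InvRound(s_6, k_0) = 0x7E09A3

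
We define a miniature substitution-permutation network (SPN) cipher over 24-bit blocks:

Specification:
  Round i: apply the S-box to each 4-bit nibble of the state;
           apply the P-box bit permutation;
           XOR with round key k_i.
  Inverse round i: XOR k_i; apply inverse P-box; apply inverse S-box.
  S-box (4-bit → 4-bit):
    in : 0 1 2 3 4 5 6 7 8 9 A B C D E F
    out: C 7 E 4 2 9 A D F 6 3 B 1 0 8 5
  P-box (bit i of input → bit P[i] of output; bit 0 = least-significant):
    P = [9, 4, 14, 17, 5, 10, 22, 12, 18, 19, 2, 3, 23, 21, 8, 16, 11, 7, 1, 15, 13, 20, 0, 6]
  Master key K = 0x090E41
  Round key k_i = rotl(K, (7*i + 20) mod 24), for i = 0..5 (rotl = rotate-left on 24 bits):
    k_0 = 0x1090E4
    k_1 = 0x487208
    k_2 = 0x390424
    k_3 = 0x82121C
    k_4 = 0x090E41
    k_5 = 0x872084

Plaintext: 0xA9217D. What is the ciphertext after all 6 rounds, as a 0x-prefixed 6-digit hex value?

0xD59E13

s_0 = plaintext = 0xA9217D
s_1 = Round(s_0, k_0) = 0x6DA142
s_2 = Round(s_1, k_1) = 0xF6365C
s_3 = Round(s_2, k_2) = 0x31B78D
s_4 = Round(s_3, k_3) = 0x670EB3
s_5 = Round(s_4, k_4) = 0x18D32B
s_6 = Round(s_5, k_5) = 0xD59E13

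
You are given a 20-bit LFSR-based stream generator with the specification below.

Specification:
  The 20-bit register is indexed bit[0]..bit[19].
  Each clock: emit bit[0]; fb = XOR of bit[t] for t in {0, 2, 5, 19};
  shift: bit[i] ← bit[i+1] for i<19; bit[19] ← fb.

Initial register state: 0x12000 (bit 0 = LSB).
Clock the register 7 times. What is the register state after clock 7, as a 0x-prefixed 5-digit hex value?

reg_0 = 0x12000
clock 1: out=0, reg = 0x09000
clock 2: out=0, reg = 0x04800
clock 3: out=0, reg = 0x02400
clock 4: out=0, reg = 0x01200
clock 5: out=0, reg = 0x00900
clock 6: out=0, reg = 0x00480
clock 7: out=0, reg = 0x00240

0x00240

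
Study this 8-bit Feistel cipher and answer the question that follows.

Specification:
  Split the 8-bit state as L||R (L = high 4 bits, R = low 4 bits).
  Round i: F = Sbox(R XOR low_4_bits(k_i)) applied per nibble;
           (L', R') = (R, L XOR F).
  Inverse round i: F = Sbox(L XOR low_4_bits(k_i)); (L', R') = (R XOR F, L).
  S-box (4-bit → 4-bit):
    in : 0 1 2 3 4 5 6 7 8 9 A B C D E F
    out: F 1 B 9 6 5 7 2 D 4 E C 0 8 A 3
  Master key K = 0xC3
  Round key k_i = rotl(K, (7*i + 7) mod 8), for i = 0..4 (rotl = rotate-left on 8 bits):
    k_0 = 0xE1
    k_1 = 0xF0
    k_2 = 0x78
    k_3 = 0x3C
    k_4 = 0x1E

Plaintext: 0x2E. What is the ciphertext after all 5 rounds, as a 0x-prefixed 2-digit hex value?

0xC8

s_0 = plaintext = 0x2E
s_1 = Round(s_0, k_0) = 0xE1
s_2 = Round(s_1, k_1) = 0x1F
s_3 = Round(s_2, k_2) = 0xF3
s_4 = Round(s_3, k_3) = 0x3C
s_5 = Round(s_4, k_4) = 0xC8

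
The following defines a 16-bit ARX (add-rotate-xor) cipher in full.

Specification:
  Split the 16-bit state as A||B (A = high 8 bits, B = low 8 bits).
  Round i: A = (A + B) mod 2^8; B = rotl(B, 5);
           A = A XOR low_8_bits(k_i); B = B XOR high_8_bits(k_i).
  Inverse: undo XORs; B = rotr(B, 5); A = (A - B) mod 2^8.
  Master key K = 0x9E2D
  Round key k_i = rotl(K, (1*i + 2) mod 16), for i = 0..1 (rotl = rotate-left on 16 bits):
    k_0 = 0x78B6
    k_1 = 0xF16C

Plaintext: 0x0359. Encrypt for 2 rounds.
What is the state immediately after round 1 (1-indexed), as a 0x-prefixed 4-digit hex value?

s_0 = plaintext = 0x0359
s_1 = Round(s_0, k_0) = 0xEA53
s_2 = Round(s_1, k_1) = 0x519B

0xEA53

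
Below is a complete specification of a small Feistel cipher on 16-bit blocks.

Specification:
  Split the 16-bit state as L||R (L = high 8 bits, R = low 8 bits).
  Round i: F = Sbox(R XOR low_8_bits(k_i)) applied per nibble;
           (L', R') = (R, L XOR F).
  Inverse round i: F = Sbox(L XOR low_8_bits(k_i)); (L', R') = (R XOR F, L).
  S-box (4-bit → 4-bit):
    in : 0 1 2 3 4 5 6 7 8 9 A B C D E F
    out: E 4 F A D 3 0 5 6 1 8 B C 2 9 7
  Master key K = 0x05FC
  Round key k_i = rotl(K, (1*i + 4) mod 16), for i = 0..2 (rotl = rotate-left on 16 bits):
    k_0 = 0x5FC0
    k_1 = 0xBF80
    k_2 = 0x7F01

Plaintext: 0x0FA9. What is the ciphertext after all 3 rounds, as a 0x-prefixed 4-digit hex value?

0xC0CA

s_0 = plaintext = 0x0FA9
s_1 = Round(s_0, k_0) = 0xA90E
s_2 = Round(s_1, k_1) = 0x0EC0
s_3 = Round(s_2, k_2) = 0xC0CA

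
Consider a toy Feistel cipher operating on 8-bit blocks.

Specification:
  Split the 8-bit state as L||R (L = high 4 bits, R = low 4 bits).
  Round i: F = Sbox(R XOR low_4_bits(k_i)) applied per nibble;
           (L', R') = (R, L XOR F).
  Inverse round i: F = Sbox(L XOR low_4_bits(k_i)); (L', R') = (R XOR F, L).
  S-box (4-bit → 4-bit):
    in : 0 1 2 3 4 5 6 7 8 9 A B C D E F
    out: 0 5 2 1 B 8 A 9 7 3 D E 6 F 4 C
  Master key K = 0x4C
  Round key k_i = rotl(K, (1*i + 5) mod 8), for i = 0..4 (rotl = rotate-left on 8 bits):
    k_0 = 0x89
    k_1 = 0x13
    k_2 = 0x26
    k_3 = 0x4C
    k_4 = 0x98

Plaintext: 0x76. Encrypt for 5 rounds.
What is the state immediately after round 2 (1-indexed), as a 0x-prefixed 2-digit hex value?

s_0 = plaintext = 0x76
s_1 = Round(s_0, k_0) = 0x6B
s_2 = Round(s_1, k_1) = 0xB1
s_3 = Round(s_2, k_2) = 0x12
s_4 = Round(s_3, k_3) = 0x25
s_5 = Round(s_4, k_4) = 0x5D

0xB1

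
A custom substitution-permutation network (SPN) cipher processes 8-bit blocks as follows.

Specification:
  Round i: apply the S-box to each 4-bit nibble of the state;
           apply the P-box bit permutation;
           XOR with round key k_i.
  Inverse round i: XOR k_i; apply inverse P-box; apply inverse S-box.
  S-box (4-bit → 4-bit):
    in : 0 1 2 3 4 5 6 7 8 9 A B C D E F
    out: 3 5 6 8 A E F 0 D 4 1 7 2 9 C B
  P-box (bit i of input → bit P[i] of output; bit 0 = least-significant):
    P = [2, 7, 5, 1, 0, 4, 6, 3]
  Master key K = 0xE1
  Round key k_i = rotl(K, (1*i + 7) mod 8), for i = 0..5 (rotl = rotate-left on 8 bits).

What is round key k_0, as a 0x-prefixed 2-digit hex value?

K = 0xE1
k_0 = rotl(K, (1*0+7) mod 8) = rotl(K, 7) = 0xF0

0xF0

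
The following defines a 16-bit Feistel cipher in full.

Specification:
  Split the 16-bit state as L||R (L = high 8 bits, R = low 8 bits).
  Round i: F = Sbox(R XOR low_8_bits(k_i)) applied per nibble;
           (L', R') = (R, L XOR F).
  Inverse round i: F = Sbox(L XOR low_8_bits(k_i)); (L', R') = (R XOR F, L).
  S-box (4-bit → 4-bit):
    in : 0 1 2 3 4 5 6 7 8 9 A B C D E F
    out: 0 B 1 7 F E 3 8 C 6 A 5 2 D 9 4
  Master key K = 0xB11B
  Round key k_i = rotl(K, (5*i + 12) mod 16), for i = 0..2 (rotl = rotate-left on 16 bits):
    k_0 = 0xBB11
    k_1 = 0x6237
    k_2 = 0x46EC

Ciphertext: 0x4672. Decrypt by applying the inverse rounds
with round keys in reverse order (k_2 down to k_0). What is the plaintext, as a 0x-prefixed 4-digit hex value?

0xFFD2

s_0 = ciphertext = 0x4672
s_1 = InvRound(s_0, k_2) = 0xD846
s_2 = InvRound(s_1, k_1) = 0xD2D8
s_3 = InvRound(s_2, k_0) = 0xFFD2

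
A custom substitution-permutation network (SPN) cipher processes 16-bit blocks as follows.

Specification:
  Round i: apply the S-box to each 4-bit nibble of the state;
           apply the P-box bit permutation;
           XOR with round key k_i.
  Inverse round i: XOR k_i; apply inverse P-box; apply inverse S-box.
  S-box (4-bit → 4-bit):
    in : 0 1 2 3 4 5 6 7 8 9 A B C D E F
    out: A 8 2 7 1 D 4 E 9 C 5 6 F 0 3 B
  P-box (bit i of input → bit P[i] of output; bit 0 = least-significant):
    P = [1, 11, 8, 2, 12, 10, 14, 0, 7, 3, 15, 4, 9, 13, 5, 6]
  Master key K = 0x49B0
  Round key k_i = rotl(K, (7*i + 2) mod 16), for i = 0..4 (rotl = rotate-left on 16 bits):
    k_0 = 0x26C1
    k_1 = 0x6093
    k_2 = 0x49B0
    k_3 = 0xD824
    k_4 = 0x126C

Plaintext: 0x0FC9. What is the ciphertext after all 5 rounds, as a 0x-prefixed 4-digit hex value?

s_0 = plaintext = 0x0FC9
s_1 = Round(s_0, k_0) = 0x531C
s_2 = Round(s_1, k_1) = 0xEB7C
s_3 = Round(s_2, k_2) = 0xA6BF
s_4 = Round(s_3, k_3) = 0x1602
s_5 = Round(s_4, k_4) = 0x9E2D

0x9E2D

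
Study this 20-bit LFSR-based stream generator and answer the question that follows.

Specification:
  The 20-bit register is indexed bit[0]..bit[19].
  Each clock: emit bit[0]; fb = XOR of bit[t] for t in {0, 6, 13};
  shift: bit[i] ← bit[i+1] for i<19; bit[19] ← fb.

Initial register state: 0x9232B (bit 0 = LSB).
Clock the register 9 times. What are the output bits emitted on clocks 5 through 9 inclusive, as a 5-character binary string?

01001

reg_0 = 0x9232B
clock 1: out=1, reg = 0x49195
clock 2: out=1, reg = 0xA48CA
clock 3: out=0, reg = 0xD2465
clock 4: out=1, reg = 0xE9232
clock 5: out=0, reg = 0x74919
clock 6: out=1, reg = 0xBA48C
clock 7: out=0, reg = 0xDD246
clock 8: out=0, reg = 0xEE923
clock 9: out=1, reg = 0x77491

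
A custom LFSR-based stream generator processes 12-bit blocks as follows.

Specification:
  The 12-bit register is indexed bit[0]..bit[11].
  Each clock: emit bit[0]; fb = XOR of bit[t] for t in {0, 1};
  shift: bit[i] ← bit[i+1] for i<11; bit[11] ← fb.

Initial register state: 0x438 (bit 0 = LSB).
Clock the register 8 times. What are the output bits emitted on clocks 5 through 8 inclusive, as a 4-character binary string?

1100

reg_0 = 0x438
clock 1: out=0, reg = 0x21C
clock 2: out=0, reg = 0x10E
clock 3: out=0, reg = 0x887
clock 4: out=1, reg = 0x443
clock 5: out=1, reg = 0x221
clock 6: out=1, reg = 0x910
clock 7: out=0, reg = 0x488
clock 8: out=0, reg = 0x244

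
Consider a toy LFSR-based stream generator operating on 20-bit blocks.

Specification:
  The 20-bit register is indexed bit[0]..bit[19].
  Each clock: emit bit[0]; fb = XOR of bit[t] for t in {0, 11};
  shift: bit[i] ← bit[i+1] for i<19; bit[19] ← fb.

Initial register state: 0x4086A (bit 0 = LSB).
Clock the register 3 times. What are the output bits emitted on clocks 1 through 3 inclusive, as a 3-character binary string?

010

reg_0 = 0x4086A
clock 1: out=0, reg = 0xA0435
clock 2: out=1, reg = 0xD021A
clock 3: out=0, reg = 0x6810D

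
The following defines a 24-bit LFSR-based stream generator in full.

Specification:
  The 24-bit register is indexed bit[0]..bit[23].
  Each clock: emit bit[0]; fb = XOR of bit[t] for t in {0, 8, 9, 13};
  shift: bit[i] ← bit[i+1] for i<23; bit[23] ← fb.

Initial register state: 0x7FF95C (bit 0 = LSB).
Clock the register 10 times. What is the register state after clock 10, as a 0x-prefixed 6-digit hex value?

0xA99FFE

reg_0 = 0x7FF95C
clock 1: out=0, reg = 0x3FFCAE
clock 2: out=0, reg = 0x9FFE57
clock 3: out=1, reg = 0xCFFF2B
clock 4: out=1, reg = 0x67FF95
clock 5: out=1, reg = 0x33FFCA
clock 6: out=0, reg = 0x99FFE5
clock 7: out=1, reg = 0x4CFFF2
clock 8: out=0, reg = 0xA67FF9
clock 9: out=1, reg = 0x533FFC
clock 10: out=0, reg = 0xA99FFE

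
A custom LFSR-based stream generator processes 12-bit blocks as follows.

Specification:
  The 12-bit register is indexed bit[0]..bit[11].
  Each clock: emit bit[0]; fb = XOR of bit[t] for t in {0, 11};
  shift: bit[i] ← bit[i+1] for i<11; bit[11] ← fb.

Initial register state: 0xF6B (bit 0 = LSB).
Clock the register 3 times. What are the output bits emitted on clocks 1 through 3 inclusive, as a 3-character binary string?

reg_0 = 0xF6B
clock 1: out=1, reg = 0x7B5
clock 2: out=1, reg = 0xBDA
clock 3: out=0, reg = 0xDED

110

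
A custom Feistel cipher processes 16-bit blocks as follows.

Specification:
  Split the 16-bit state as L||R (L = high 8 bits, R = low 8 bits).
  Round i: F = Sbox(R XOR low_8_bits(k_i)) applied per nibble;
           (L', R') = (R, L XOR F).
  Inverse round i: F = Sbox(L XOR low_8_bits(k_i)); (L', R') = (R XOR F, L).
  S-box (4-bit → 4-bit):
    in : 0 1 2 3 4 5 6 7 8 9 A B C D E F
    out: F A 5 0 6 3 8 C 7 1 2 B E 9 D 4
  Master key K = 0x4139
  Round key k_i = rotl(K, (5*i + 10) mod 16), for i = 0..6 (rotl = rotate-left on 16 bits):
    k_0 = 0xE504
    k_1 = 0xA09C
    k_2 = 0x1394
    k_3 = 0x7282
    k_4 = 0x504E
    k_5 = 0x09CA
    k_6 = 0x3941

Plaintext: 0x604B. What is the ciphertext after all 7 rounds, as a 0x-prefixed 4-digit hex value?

s_0 = plaintext = 0x604B
s_1 = Round(s_0, k_0) = 0x4B04
s_2 = Round(s_1, k_1) = 0x045C
s_3 = Round(s_2, k_2) = 0x5CE3
s_4 = Round(s_3, k_3) = 0xE3D6
s_5 = Round(s_4, k_4) = 0xD6F4
s_6 = Round(s_5, k_5) = 0xF4DB
s_7 = Round(s_6, k_6) = 0xDBE6

0xDBE6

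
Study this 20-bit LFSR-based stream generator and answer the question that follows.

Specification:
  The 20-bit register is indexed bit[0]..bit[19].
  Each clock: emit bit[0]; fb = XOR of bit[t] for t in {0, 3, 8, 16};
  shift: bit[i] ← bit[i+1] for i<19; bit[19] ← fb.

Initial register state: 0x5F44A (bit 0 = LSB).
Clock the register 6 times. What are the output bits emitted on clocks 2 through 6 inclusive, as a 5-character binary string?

reg_0 = 0x5F44A
clock 1: out=0, reg = 0x2FA25
clock 2: out=1, reg = 0x97D12
clock 3: out=0, reg = 0x4BE89
clock 4: out=1, reg = 0x25F44
clock 5: out=0, reg = 0x92FA2
clock 6: out=0, reg = 0x497D1

10100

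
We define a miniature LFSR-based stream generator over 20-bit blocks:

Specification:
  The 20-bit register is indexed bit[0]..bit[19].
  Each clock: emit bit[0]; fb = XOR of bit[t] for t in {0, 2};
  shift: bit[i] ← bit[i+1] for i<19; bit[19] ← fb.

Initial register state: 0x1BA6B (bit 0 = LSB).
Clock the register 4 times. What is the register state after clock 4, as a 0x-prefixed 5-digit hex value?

0x11BA6

reg_0 = 0x1BA6B
clock 1: out=1, reg = 0x8DD35
clock 2: out=1, reg = 0x46E9A
clock 3: out=0, reg = 0x2374D
clock 4: out=1, reg = 0x11BA6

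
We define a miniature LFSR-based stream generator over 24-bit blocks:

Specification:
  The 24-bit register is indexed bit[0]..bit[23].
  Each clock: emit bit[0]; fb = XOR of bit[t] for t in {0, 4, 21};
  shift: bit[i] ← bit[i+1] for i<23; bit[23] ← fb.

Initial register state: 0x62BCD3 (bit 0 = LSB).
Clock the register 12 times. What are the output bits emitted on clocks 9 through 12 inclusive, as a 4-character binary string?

0011

reg_0 = 0x62BCD3
clock 1: out=1, reg = 0xB15E69
clock 2: out=1, reg = 0x58AF34
clock 3: out=0, reg = 0xAC579A
clock 4: out=0, reg = 0x562BCD
clock 5: out=1, reg = 0xAB15E6
clock 6: out=0, reg = 0xD58AF3
clock 7: out=1, reg = 0x6AC579
clock 8: out=1, reg = 0xB562BC
clock 9: out=0, reg = 0x5AB15E
clock 10: out=0, reg = 0xAD58AF
clock 11: out=1, reg = 0x56AC57
clock 12: out=1, reg = 0x2B562B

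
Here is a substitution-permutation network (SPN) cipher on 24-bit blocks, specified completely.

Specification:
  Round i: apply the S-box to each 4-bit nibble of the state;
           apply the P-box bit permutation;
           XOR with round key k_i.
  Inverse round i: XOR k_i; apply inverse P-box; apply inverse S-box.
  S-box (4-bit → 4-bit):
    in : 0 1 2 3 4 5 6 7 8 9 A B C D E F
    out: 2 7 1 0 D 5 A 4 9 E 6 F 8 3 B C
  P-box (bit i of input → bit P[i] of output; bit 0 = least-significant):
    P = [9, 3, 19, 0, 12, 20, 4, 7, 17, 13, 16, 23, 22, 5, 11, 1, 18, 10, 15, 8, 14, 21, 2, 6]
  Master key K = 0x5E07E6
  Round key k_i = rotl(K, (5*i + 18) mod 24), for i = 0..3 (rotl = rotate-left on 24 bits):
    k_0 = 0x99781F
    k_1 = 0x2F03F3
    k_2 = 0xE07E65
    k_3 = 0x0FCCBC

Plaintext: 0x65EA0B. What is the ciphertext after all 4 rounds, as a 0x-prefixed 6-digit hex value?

s_0 = plaintext = 0x65EA0B
s_1 = Round(s_0, k_0) = 0xE4DA74
s_2 = Round(s_1, k_1) = 0x42E082
s_3 = Round(s_2, k_2) = 0xA40C83
s_4 = Round(s_3, k_3) = 0xAB5D18

0xAB5D18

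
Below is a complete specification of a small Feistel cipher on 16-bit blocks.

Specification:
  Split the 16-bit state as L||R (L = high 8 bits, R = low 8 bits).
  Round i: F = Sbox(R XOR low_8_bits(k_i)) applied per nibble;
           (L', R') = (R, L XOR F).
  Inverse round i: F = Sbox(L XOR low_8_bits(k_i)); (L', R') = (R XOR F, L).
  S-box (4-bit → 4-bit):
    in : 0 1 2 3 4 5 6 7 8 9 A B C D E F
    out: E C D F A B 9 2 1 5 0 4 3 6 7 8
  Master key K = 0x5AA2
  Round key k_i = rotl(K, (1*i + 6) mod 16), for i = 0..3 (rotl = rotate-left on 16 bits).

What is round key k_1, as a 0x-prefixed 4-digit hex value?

0x512D

K = 0x5AA2
k_0 = rotl(K, (1*0+6) mod 16) = rotl(K, 6) = 0xA896
k_1 = rotl(K, (1*1+6) mod 16) = rotl(K, 7) = 0x512D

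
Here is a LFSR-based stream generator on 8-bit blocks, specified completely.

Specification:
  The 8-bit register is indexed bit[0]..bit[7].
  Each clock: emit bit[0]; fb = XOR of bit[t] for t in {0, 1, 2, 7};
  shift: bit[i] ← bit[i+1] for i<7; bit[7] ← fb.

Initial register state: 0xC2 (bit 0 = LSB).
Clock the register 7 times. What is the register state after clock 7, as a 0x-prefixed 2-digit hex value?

0x1D

reg_0 = 0xC2
clock 1: out=0, reg = 0x61
clock 2: out=1, reg = 0xB0
clock 3: out=0, reg = 0xD8
clock 4: out=0, reg = 0xEC
clock 5: out=0, reg = 0x76
clock 6: out=0, reg = 0x3B
clock 7: out=1, reg = 0x1D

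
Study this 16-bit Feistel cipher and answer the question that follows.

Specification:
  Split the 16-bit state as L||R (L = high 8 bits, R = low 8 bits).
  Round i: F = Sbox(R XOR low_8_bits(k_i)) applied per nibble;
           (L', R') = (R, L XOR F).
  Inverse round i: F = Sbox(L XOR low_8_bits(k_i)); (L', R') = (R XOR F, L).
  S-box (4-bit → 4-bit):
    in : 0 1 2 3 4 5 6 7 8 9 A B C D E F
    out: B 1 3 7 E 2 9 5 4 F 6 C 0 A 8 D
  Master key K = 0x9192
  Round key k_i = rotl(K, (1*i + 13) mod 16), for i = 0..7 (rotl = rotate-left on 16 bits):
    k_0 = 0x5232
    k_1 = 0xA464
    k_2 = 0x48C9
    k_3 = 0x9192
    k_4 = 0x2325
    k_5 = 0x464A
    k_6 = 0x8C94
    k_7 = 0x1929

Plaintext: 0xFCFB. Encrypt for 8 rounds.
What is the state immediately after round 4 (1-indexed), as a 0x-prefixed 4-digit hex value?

0xF690

s_0 = plaintext = 0xFCFB
s_1 = Round(s_0, k_0) = 0xFBF3
s_2 = Round(s_1, k_1) = 0xF30E
s_3 = Round(s_2, k_2) = 0x0EF6
s_4 = Round(s_3, k_3) = 0xF690
s_5 = Round(s_4, k_4) = 0x9034
s_6 = Round(s_5, k_5) = 0x34C8
s_7 = Round(s_6, k_6) = 0xC814
s_8 = Round(s_7, k_7) = 0x14B2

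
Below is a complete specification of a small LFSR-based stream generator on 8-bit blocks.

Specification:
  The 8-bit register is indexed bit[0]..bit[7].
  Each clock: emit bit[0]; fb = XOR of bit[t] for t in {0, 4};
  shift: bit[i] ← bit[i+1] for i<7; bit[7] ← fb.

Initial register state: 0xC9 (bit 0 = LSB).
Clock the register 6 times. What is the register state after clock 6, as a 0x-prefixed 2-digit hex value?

reg_0 = 0xC9
clock 1: out=1, reg = 0xE4
clock 2: out=0, reg = 0x72
clock 3: out=0, reg = 0xB9
clock 4: out=1, reg = 0x5C
clock 5: out=0, reg = 0xAE
clock 6: out=0, reg = 0x57

0x57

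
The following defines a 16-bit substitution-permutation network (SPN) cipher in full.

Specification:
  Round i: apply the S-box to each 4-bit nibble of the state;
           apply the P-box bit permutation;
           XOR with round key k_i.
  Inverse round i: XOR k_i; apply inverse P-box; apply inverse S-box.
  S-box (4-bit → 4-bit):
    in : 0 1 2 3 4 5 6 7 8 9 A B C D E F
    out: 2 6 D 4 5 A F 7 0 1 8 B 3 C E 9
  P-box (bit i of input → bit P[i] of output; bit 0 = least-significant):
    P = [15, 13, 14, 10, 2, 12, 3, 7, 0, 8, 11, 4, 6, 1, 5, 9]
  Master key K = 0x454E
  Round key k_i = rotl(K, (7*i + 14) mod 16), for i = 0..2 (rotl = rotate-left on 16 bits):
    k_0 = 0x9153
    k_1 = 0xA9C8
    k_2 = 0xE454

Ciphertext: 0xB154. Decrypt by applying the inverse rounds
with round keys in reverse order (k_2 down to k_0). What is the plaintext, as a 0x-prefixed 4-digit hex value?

0xE9AA

s_0 = ciphertext = 0xB154
s_1 = InvRound(s_0, k_2) = 0x800D
s_2 = InvRound(s_1, k_1) = 0x97F0
s_3 = InvRound(s_2, k_0) = 0xE9AA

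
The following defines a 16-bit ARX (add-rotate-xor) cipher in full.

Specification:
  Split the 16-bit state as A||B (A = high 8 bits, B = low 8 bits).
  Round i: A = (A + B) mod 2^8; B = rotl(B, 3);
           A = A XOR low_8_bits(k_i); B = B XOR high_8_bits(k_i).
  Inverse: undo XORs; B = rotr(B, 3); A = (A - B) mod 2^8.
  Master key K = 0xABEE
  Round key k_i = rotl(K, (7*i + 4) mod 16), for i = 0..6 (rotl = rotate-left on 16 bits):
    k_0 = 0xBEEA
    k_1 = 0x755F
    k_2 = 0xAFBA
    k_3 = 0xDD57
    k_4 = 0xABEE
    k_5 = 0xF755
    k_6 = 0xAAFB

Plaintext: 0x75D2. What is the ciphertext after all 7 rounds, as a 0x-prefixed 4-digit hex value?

s_0 = plaintext = 0x75D2
s_1 = Round(s_0, k_0) = 0xAD28
s_2 = Round(s_1, k_1) = 0x8A34
s_3 = Round(s_2, k_2) = 0x040E
s_4 = Round(s_3, k_3) = 0x45AD
s_5 = Round(s_4, k_4) = 0x1CC6
s_6 = Round(s_5, k_5) = 0xB7C1
s_7 = Round(s_6, k_6) = 0x83A4

0x83A4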